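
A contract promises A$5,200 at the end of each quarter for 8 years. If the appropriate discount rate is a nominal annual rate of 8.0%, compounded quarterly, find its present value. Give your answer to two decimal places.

i = 0.08/4 = 0.02 per quarter; n = 8·4 = 32.
PV = 5200 × [1 − (1+0.02)^(−32)] / 0.02 = 5200 × 23.468335 = 122,035.3411

A$122,035.34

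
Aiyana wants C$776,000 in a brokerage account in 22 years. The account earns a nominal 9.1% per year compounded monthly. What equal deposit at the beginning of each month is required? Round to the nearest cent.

C$920.01

i = 0.091/12 = 0.00758333 per month; n = 22·12 = 264.
FV-annuity factor × (1+i) = 843.465525; PMT = 776000 / 843.465525 = 920.0139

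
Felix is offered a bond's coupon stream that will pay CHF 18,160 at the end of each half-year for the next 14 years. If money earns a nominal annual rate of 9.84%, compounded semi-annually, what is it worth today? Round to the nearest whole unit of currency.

CHF 272,918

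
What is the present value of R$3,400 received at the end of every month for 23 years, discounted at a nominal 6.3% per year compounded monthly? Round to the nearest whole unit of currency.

R$494,977

Periodic rate i = 0.063/12 = 0.00525; n = 23 × 12 = 276 periods.
PV = 3400 × [1 − (1+0.00525)^(−276)] / 0.00525 = 3400 × 145.581588 = 494,977.4005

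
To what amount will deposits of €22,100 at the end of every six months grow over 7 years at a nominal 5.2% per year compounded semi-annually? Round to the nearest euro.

i = 0.052/2 = 0.026 per half-year; n = 7·2 = 14.
FV = PMT · [(1+i)^n − 1] / i = 22100 · 16.630609 = 367,536.4635

€367,536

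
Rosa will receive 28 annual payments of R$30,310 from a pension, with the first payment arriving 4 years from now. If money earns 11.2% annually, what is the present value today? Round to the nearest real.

PV at t=3 (ordinary 28-year annuity): 30310 × a(28|0.112) = 30310 × 8.471643 = 256,775.5071
PV₀ = 256,775.5071 / (1+0.112)^3 = 256,775.5071 / 1.375037 = 186,740.8081

R$186,741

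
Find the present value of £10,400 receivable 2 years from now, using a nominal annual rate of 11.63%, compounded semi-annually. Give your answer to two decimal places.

£8,295.53

Periodic rate i = 0.1163/2 = 0.05815; n = 2 × 2 = 4 periods.
Discount factor = (1+0.05815)^(−4) = 0.797648; PV = 10,400 × 0.797648 = 8,295.5349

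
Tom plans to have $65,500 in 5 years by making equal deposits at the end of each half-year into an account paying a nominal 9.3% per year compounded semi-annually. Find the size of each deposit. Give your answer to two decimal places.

$5,293.22

i = 0.093/2 = 0.0465 per half-year; n = 5·2 = 10.
FV-annuity factor = 12.374309; PMT = 65500 / 12.374309 = 5,293.2247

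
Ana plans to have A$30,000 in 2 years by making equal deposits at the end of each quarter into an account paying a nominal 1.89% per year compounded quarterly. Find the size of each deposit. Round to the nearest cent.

With 4 periods per year: i = 0.004725, n = 8.
PMT = 30000 / ( [(1+0.004725)^8 − 1] / 0.004725 ) = 30000 / 8.133558 = 3,688.4229

A$3,688.42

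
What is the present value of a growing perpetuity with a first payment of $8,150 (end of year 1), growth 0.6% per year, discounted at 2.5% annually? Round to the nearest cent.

PV = D₁/(r − g) = 8150/(0.025 − 0.006) = 428,947.3684

$428,947.37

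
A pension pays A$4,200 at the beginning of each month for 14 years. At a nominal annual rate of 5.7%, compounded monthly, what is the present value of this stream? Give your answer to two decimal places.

Periodic rate i = 0.057/12 = 0.00475; n = 14 × 12 = 168 periods.
Annuity factor a(168|0.00475) × (1+i) = 116.111040; PV = 4200 × 116.111040 = 487,666.3697
Payments are at the start of each period, so multiply by (1+i).

A$487,666.37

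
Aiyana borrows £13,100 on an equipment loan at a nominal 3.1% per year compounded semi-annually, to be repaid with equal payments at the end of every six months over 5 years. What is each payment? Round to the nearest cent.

£1,424.25

Periodic rate i = 0.031/2 = 0.0155; n = 5 × 2 = 10 periods.
PMT = 13100 / ( [1 − (1+0.0155)^(−10)] / 0.0155 ) = 13100 / 9.197804 = 1,424.2531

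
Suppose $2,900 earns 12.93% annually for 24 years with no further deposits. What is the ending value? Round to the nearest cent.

$53,681.16

FV = PV·(1+i)^n = 2,900 × 18.510744 = 53,681.1577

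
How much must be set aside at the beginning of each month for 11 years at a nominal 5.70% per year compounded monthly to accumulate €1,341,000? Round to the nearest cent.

Periodic rate i = 0.057/12 = 0.00475; n = 11 × 12 = 132 periods.
FV-annuity factor × (1+i) = 183.860667; PMT = 1.341e+06 / 183.860667 = 7,293.5665

€7,293.57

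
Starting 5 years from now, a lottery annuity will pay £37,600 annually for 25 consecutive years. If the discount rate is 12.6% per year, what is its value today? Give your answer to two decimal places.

£176,082.24

PV at t=4 (ordinary 25-year annuity): 37600 × a(25|0.126) = 37600 × 7.528029 = 283,053.8895
PV₀ = 283,053.8895 / (1+0.126)^4 = 283,053.8895 / 1.607510 = 176,082.2443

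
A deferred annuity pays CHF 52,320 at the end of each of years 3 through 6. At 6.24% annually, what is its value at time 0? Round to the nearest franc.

CHF 159,744

Value one period before first payment (t=2): 52320 × [1 − (1+0.0624)^(−4)] / 0.0624 = 52320 × 3.446147 = 180,302.4277
Discount back 2 years: 180,302.4277 × (1+0.0624)^(−2) = 180,302.4277 × 0.885980 = 159,744.3293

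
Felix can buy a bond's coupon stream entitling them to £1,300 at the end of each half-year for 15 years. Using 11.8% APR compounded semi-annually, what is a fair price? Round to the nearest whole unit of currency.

Periodic rate i = 0.118/2 = 0.059; n = 15 × 2 = 30 periods.
PV = 1300 × [1 − (1+0.059)^(−30)] / 0.059 = 1300 × 13.913380 = 18,087.3944

£18,087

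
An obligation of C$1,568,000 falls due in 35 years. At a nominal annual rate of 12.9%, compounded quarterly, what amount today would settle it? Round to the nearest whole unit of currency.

C$18,427

i = 0.129/4 = 0.03225 per quarter; n = 35·4 = 140.
PV = FV·(1+i)^(−n) = 1,568,000 × 0.011752 = 18,427.2803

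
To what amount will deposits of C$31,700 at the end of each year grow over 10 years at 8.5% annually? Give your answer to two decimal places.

C$470,272.65

Accumulation factor s(10|0.085) = 14.835099; FV = 31700 × 14.835099 = 470,272.6483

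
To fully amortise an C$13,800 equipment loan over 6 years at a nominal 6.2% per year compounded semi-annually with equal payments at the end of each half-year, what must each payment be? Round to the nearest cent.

C$1,394.67

Periodic rate i = 0.062/2 = 0.031; n = 6 × 2 = 12 periods.
PMT = 13800 / ( [1 − (1+0.031)^(−12)] / 0.031 ) = 13800 / 9.894845 = 1,394.6656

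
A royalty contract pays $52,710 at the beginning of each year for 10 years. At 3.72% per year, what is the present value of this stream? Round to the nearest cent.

PV = 52710 × [1 − (1+0.0372)^(−10)] / 0.0372 × (1+i) = 52710 × 8.531118 = 449,675.2367
Payments are at the start of each period, so multiply by (1+i).

$449,675.24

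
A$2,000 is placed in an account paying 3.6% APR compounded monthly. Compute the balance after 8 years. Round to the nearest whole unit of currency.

With 12 periods per year: i = 0.003, n = 96.
2,000 × (1+0.003)^96 = 2,000 × 1.333182 = 2,666.3648

A$2,666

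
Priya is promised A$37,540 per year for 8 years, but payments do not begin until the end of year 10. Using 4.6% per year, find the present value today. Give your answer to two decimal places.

PV at t=9 (ordinary 8-year annuity): 37540 × a(8|0.046) = 37540 × 6.569022 = 246,601.0767
Discount back 9 years: 246,601.0767 × (1+0.046)^(−9) = 246,601.0767 × 0.667137 = 164,516.6311

A$164,516.63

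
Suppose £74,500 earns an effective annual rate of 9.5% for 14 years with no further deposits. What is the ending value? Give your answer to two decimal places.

£265,432.40

74,500 × (1+0.095)^14 = 74,500 × 3.562851 = 265,432.4045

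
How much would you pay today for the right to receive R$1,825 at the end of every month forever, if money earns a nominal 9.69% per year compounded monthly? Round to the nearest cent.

R$226,006.19

Periodic rate i = 0.0969/12 = 0.008075.
PV = PMT / i = 1825 / 0.008075 = 226,006.1920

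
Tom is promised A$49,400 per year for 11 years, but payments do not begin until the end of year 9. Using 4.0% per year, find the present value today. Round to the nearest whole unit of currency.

A$316,219

PV at t=8 (ordinary 11-year annuity): 49400 × a(11|0.04) = 49400 × 8.760477 = 432,767.5495
PV₀ = 432,767.5495 / (1+0.04)^8 = 432,767.5495 / 1.368569 = 316,219.0095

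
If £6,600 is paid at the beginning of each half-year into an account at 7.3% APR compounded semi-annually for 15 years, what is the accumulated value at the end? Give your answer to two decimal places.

£361,991.89

With 2 periods per year: i = 0.0365, n = 30.
FV = 6600 × [(1+0.0365)^30 − 1] / 0.0365 × (1+i) = 6600 × 54.847256 = 361,991.8907
(annuity-due: payments at period start, so ×(1+i).)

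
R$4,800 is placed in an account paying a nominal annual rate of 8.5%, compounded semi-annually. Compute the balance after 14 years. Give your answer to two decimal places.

i = 0.085/2 = 0.0425 per half-year; n = 14·2 = 28.
FV = 4,800 × (1 + 0.0425)^28 = 15,394.6925

R$15,394.69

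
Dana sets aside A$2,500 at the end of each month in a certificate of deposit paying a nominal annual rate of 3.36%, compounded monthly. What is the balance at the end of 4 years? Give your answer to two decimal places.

A$128,245.95

Periodic rate i = 0.0336/12 = 0.0028; n = 4 × 12 = 48 periods.
Accumulation factor s(48|0.0028) = 51.298379; FV = 2500 × 51.298379 = 128,245.9486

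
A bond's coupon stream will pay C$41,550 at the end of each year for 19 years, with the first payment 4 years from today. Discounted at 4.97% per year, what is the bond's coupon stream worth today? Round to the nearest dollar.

Value one period before first payment (t=3): 41550 × [1 − (1+0.0497)^(−19)] / 0.0497 = 41550 × 12.114922 = 503,375.0085
PV₀ = 503,375.0085 / (1+0.0497)^3 = 503,375.0085 / 1.156633 = 435,207.1867

C$435,207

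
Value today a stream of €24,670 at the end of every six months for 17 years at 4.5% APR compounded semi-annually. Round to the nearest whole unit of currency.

i = 0.045/2 = 0.0225 per half-year; n = 17·2 = 34.
PV = 24670 × [1 − (1+0.0225)^(−34)] / 0.0225 = 24670 × 23.586826 = 581,887.0018

€581,887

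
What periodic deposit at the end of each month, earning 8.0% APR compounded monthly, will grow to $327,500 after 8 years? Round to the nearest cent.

$2,446.43

Periodic rate i = 0.08/12 = 0.00666667; n = 8 × 12 = 96 periods.
FV-annuity factor = 133.868583; PMT = 327500 / 133.868583 = 2,446.4291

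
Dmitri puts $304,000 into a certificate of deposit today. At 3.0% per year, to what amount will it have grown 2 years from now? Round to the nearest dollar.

$322,514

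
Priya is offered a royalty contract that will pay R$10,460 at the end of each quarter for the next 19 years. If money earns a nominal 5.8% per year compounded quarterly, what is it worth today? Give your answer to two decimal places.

With 4 periods per year: i = 0.0145, n = 76.
Annuity factor a(76|0.0145) = 45.872744; PV = 10460 × 45.872744 = 479,828.9008

R$479,828.90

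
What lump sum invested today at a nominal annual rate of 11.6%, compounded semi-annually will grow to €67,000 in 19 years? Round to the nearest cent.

€7,863.56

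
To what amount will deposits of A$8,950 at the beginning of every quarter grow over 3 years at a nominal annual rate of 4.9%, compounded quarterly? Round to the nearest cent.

A$116,347.87

i = 0.049/4 = 0.01225 per quarter; n = 3·4 = 12.
FV = 8950 × [(1+0.01225)^12 − 1] / 0.01225 × (1+i) = 8950 × 12.999762 = 116,347.8672
Payments are at the start of each period, so multiply by (1+i).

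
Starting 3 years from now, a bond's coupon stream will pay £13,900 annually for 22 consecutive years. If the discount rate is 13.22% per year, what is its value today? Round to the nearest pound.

Value one period before first payment (t=2): 13900 × [1 − (1+0.1322)^(−22)] / 0.1322 = 13900 × 7.071736 = 98,297.1362
Discount back 2 years: 98,297.1362 × (1+0.1322)^(−2) = 98,297.1362 × 0.780106 = 76,682.2000

£76,682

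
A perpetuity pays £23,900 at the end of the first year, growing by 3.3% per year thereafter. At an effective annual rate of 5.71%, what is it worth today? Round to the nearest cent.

PV = PMT / (i − g) = 23900 / (0.0571 − 0.033) = 23900 / 0.024100 = 991,701.2448

£991,701.24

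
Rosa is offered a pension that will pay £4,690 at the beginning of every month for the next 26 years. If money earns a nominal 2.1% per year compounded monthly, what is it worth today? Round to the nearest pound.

With 12 periods per year: i = 0.00175, n = 312.
PV = 4690 × [1 − (1+0.00175)^(−312)] / 0.00175 × (1+i) = 4690 × 240.684051 = 1,128,808.2007
(Beginning-of-period payments → annuity-due factor ×(1+i).)

£1,128,808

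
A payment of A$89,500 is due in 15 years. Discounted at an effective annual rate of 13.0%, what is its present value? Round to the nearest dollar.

A$14,310

PV = 89,500 / (1 + 0.13)^15 = 89,500 / 6.254270 = 14,310.2224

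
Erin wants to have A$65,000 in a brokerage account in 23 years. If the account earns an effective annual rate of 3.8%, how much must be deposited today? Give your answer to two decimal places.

A$27,566.03

PV = FV·(1+i)^(−n) = 65,000 × 0.424093 = 27,566.0301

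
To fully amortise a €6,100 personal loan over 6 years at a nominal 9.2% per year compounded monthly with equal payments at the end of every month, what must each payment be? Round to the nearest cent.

Periodic rate i = 0.092/12 = 0.00766667; n = 6 × 12 = 72 periods.
PMT = 6100 / ( [1 − (1+0.00766667)^(−72)] / 0.00766667 ) = 6100 / 55.172539 = 110.5622

€110.56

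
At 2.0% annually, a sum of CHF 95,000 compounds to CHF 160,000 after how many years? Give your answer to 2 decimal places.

n = ln(160000/95000) / ln(1+0.02) = ln(1.68421) / 0.019803 = 26.3246 years

26.32 years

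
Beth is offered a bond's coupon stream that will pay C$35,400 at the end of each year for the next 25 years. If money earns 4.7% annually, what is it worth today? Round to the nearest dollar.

C$514,279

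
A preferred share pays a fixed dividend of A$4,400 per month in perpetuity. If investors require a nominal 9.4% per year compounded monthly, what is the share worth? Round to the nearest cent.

Periodic rate i = 0.094/12 = 0.00783333.
PV = C/r = 4400/0.00783333 = 561,702.1277

A$561,702.13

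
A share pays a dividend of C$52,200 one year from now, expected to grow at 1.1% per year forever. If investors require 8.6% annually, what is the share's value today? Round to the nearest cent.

C$696,000.00

PV = PMT / (i − g) = 52200 / (0.086 − 0.011) = 52200 / 0.075000 = 696,000.0000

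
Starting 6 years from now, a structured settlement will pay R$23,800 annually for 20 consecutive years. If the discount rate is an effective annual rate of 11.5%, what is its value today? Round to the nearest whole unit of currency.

R$106,475

PV at t=5 (ordinary 20-year annuity): 23800 × a(20|0.115) = 23800 × 7.709816 = 183,493.6174
PV₀ = 183,493.6174 / (1+0.115)^5 = 183,493.6174 / 1.723353 = 106,474.7492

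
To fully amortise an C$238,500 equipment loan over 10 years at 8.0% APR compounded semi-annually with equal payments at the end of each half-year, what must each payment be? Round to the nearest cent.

C$17,549.25

With 2 periods per year: i = 0.04, n = 20.
Annuity-PV factor = 13.590326; PMT = 238500 / 13.590326 = 17,549.2475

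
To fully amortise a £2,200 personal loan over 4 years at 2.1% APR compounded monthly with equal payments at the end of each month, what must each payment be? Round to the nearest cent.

£47.83

With 12 periods per year: i = 0.00175, n = 48.
Annuity-PV factor = 46.000710; PMT = 2200 / 46.000710 = 47.8253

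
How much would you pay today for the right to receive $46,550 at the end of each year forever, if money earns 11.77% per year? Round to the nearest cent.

$395,497.03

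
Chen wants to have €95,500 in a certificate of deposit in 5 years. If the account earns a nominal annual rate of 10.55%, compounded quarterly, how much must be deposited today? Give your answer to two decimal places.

€56,739.05

i = 0.1055/4 = 0.026375 per quarter; n = 5·4 = 20.
Discount factor = (1+0.026375)^(−20) = 0.594126; PV = 95,500 × 0.594126 = 56,739.0512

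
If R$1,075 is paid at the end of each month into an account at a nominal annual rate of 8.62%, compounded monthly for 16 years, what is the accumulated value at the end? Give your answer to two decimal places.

With 12 periods per year: i = 0.00718333, n = 192.
Accumulation factor s(192|0.00718333) = 410.977788; FV = 1075 × 410.977788 = 441,801.1225

R$441,801.12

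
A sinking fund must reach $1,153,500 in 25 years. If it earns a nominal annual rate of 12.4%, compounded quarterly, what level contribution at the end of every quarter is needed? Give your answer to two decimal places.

$1,772.23

Periodic rate i = 0.124/4 = 0.031; n = 25 × 4 = 100 periods.
FV-annuity factor = 650.874258; PMT = 1.1535e+06 / 650.874258 = 1,772.2317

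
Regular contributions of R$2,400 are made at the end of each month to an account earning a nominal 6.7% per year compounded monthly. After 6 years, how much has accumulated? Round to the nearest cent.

With 12 periods per year: i = 0.00558333, n = 72.
FV = 2400 × [(1+0.00558333)^72 − 1] / 0.00558333 = 2400 × 88.323749 = 211,976.9980

R$211,977.00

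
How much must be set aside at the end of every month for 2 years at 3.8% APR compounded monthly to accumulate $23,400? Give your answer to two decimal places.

i = 0.038/12 = 0.00316667 per month; n = 2·12 = 24.
FV-annuity factor = 24.894638; PMT = 23400 / 24.894638 = 939.9615

$939.96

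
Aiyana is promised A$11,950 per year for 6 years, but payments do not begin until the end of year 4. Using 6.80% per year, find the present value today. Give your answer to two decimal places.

PV at t=3 (ordinary 6-year annuity): 11950 × a(6|0.068) = 11950 × 4.796112 = 57,313.5436
Discount back 3 years: 57,313.5436 × (1+0.068)^(−3) = 57,313.5436 × 0.820892 = 47,048.2532

A$47,048.25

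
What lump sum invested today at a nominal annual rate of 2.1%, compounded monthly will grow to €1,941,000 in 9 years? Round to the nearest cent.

€1,606,999.04

With 12 periods per year: i = 0.00175, n = 108.
Discount factor = (1+0.00175)^(−108) = 0.827923; PV = 1,941,000 × 0.827923 = 1,606,999.0354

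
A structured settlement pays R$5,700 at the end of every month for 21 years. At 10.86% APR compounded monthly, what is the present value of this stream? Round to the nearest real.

Periodic rate i = 0.1086/12 = 0.00905; n = 21 × 12 = 252 periods.
Annuity factor a(252|0.00905) = 99.085432; PV = 5700 × 99.085432 = 564,786.9625

R$564,787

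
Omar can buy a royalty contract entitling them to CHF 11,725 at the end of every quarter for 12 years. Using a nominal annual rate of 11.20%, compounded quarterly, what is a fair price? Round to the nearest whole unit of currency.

With 4 periods per year: i = 0.028, n = 48.
PV = 11725 × [1 − (1+0.028)^(−48)] / 0.028 = 11725 × 26.226334 = 307,503.7664

CHF 307,504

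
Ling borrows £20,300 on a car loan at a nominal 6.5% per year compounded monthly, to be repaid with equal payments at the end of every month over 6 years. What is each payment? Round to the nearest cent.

With 12 periods per year: i = 0.00541667, n = 72.
Annuity-PV factor = 59.488649; PMT = 20300 / 59.488649 = 341.2416

£341.24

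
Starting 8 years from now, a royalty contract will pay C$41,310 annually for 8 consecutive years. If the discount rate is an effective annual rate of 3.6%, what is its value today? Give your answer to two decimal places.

Value one period before first payment (t=7): 41310 × [1 − (1+0.036)^(−8)] / 0.036 = 41310 × 6.845357 = 282,781.6982
Discount back 7 years: 282,781.6982 × (1+0.036)^(−7) = 282,781.6982 × 0.780696 = 220,766.4176

C$220,766.42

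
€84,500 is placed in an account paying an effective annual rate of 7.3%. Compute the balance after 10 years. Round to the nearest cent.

FV = 84,500 × (1 + 0.073)^10 = 170,944.0262

€170,944.03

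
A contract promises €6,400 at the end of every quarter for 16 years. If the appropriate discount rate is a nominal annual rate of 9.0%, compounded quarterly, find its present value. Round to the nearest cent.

€215,967.37

With 4 periods per year: i = 0.0225, n = 64.
PV = 6400 × [1 − (1+0.0225)^(−64)] / 0.0225 = 6400 × 33.744902 = 215,967.3715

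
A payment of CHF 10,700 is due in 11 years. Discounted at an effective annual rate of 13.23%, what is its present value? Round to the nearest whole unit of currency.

PV = 10,700 / (1 + 0.1323)^11 = 10,700 / 3.922623 = 2,727.7665

CHF 2,728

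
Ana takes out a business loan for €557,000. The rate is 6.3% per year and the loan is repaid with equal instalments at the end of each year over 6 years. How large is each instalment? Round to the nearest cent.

€114,342.86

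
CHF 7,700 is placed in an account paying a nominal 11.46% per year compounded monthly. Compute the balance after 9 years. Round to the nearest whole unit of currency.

Periodic rate i = 0.1146/12 = 0.00955; n = 9 × 12 = 108 periods.
FV = 7,700 × (1 + 0.00955)^108 = 21,492.9834

CHF 21,493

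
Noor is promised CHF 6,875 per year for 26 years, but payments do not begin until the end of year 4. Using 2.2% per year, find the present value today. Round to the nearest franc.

Value one period before first payment (t=3): 6875 × [1 − (1+0.022)^(−26)] / 0.022 = 6875 × 19.640621 = 135,029.2720
PV₀ = 135,029.2720 / (1+0.022)^3 = 135,029.2720 / 1.067463 = 126,495.5474

CHF 126,496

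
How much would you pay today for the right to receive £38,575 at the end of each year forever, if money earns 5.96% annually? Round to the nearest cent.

£647,231.54

PV = C/r = 38575/0.0596 = 647,231.5436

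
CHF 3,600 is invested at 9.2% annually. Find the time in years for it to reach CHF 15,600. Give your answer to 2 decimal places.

(1+i)^n = 15600/3600 = 4.33333, so n = ln 4.33333 / ln 1.092 = 16.6609 years

16.66 years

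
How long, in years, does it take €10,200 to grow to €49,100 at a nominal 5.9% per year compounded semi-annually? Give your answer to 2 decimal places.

27.03 years

Periodic rate i = 0.059/2 = 0.0295.
(1+i)^n = 49100/10200 = 4.81373, so n = ln 4.81373 / ln 1.0295 = 54.0521 half-years
= 54.0521/2 years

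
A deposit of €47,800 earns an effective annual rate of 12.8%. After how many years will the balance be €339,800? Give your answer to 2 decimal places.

(1+i)^n = 339800/47800 = 7.10879, so n = ln 7.10879 / ln 1.128 = 16.2839 years

16.28 years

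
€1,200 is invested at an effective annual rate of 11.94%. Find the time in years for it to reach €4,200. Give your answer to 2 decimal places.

11.11 years

n = ln(4200/1200) / ln(1+0.1194) = ln(3.50000) / 0.112793 = 11.1068 years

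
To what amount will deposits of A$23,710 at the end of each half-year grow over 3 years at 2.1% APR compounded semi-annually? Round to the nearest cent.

i = 0.021/2 = 0.0105 per half-year; n = 3·2 = 6.
Accumulation factor s(6|0.0105) = 6.159722; FV = 23710 × 6.159722 = 146,047.0190

A$146,047.02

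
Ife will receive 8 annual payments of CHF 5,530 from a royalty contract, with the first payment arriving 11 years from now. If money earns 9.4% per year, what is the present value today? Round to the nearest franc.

Value one period before first payment (t=10): 5530 × [1 − (1+0.094)^(−8)] / 0.094 = 5530 × 5.453479 = 30,157.7401
Discount back 10 years: 30,157.7401 × (1+0.094)^(−10) = 30,157.7401 × 0.407218 = 12,280.7693

CHF 12,281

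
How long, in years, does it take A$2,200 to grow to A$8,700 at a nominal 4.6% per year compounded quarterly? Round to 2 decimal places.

Periodic rate i = 0.046/4 = 0.0115.
(1+i)^n = 8700/2200 = 3.95455, so n = ln 3.95455 / ln 1.0115 = 120.2397 quarters
= 120.2397/4 years

30.06 years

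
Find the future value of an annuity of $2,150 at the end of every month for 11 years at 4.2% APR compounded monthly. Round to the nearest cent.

$359,950.25

Periodic rate i = 0.042/12 = 0.0035; n = 11 × 12 = 132 periods.
Accumulation factor s(132|0.0035) = 167.418719; FV = 2150 × 167.418719 = 359,950.2468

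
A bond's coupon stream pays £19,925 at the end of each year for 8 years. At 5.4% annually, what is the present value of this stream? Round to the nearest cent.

PV = PMT · [1 − (1+i)^(−n)] / i = 19925 · 6.359981 = 126,722.6137

£126,722.61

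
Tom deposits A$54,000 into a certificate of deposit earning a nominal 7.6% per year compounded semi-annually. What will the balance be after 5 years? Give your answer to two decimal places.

Periodic rate i = 0.076/2 = 0.038; n = 5 × 2 = 10 periods.
54,000 × (1+0.038)^10 = 54,000 × 1.452023 = 78,409.2491

A$78,409.25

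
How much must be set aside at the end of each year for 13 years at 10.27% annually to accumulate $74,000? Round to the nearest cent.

$2,963.96

FV-annuity factor = 24.966573; PMT = 74000 / 24.966573 = 2,963.9630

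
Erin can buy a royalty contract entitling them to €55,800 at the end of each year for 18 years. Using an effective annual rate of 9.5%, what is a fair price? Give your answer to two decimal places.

€472,696.67

Annuity factor a(18|0.095) = 8.471266; PV = 55800 × 8.471266 = 472,696.6689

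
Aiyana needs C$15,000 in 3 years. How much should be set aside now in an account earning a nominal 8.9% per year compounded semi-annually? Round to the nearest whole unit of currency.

Periodic rate i = 0.089/2 = 0.0445; n = 3 × 2 = 6 periods.
PV = 15,000 / (1 + 0.0445)^6 = 15,000 / 1.298526 = 11,551.5588

C$11,552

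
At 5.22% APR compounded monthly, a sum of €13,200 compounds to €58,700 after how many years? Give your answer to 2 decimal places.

28.65 years

Periodic rate i = 0.0522/12 = 0.00435.
(1+i)^n = 58700/13200 = 4.44697, so n = ln 4.44697 / ln 1.00435 = 343.7853 months
= 343.7853/12 years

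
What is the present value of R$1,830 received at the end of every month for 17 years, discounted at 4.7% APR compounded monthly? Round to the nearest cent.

i = 0.047/12 = 0.00391667 per month; n = 17·12 = 204.
Annuity factor a(204|0.00391667) = 140.302722; PV = 1830 × 140.302722 = 256,753.9811

R$256,753.98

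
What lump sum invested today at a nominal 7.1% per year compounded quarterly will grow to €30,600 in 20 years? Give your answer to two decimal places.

€7,489.15

Periodic rate i = 0.071/4 = 0.01775; n = 20 × 4 = 80 periods.
Discount factor = (1+0.01775)^(−80) = 0.244743; PV = 30,600 × 0.244743 = 7,489.1502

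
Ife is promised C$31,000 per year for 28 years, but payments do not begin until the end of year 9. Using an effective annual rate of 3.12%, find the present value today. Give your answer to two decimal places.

C$448,329.10

PV at t=8 (ordinary 28-year annuity): 31000 × a(28|0.0312) = 31000 × 18.491769 = 573,244.8478
PV₀ = 573,244.8478 / (1+0.0312)^8 = 573,244.8478 / 1.278625 = 448,329.0964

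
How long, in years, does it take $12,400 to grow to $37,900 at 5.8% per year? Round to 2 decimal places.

19.82 years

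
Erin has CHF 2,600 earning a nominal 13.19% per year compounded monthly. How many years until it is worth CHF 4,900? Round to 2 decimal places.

4.83 years

Periodic rate i = 0.1319/12 = 0.0109917.
n = ln(4900/2600) / ln(1+0.0109917) = ln(1.88462) / 0.010932 = 57.9712 months
= 57.9712/12 years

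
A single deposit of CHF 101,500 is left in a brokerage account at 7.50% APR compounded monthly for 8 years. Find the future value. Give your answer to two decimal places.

Periodic rate i = 0.075/12 = 0.00625; n = 8 × 12 = 96 periods.
FV = PV·(1+i)^n = 101,500 × 1.818720 = 184,600.0466

CHF 184,600.05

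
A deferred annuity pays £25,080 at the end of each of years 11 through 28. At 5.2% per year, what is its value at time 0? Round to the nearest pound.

Value one period before first payment (t=10): 25080 × [1 − (1+0.052)^(−18)] / 0.052 = 25080 × 11.509062 = 288,647.2712
Discount back 10 years: 288,647.2712 × (1+0.052)^(−10) = 288,647.2712 × 0.602341 = 173,864.1565

£173,864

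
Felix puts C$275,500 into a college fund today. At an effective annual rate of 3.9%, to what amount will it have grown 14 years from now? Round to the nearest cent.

C$470,694.66

FV = 275,500 × (1 + 0.039)^14 = 470,694.6575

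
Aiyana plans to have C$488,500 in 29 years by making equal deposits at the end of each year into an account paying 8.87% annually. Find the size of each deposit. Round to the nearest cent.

PMT = 488500 / ( [(1+0.0887)^29 − 1] / 0.0887 ) = 488500 / 121.286760 = 4,027.6449

C$4,027.64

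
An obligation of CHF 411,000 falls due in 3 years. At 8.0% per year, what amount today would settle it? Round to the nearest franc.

CHF 326,265

Discount factor = (1+0.08)^(−3) = 0.793832; PV = 411,000 × 0.793832 = 326,265.0511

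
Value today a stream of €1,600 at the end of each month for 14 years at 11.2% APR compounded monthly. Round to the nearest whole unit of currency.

€135,431

i = 0.112/12 = 0.00933333 per month; n = 14·12 = 168.
PV = PMT · [1 − (1+i)^(−n)] / i = 1600 · 84.644660 = 135,431.4561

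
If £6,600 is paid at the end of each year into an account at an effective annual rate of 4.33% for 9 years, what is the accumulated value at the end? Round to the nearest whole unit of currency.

£70,798

Accumulation factor s(9|0.0433) = 10.726976; FV = 6600 × 10.726976 = 70,798.0398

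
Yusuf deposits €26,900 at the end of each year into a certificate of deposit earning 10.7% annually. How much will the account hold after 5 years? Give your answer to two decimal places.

€166,531.08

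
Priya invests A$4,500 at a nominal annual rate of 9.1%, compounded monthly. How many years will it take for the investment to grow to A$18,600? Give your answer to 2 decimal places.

Periodic rate i = 0.091/12 = 0.00758333.
n = ln(18600/4500) / ln(1+0.00758333) = ln(4.13333) / 0.007555 = 187.8406 months
= 187.8406/12 years

15.65 years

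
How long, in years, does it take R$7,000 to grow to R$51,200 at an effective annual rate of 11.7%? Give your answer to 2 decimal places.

n = ln(51200/7000) / ln(1+0.117) = ln(7.31429) / 0.110647 = 17.9837 years

17.98 years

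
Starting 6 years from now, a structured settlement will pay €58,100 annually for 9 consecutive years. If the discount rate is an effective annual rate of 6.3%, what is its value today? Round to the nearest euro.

Value one period before first payment (t=5): 58100 × [1 − (1+0.063)^(−9)] / 0.063 = 58100 × 6.713763 = 390,069.6052
Discount back 5 years: 390,069.6052 × (1+0.063)^(−5) = 390,069.6052 × 0.736773 = 287,392.7368

€287,393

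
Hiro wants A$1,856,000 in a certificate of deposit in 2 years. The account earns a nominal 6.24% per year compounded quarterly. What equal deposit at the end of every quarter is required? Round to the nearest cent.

A$219,626.85

With 4 periods per year: i = 0.0156, n = 8.
FV-annuity factor = 8.450697; PMT = 1.856e+06 / 8.450697 = 219,626.8479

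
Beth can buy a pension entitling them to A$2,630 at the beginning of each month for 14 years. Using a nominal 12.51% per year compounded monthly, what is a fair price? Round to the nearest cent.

Periodic rate i = 0.1251/12 = 0.010425; n = 14 × 12 = 168 periods.
Annuity factor a(168|0.010425) × (1+i) = 79.950908; PV = 2630 × 79.950908 = 210,270.8874
Payments are at the start of each period, so multiply by (1+i).

A$210,270.89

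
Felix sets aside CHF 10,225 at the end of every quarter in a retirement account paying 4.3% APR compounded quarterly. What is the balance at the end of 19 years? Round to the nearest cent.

CHF 1,192,615.42

Periodic rate i = 0.043/4 = 0.01075; n = 19 × 4 = 76 periods.
Accumulation factor s(76|0.01075) = 116.637205; FV = 10225 × 116.637205 = 1,192,615.4220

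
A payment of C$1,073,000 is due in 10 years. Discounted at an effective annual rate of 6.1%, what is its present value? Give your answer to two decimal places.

PV = 1,073,000 / (1 + 0.061)^10 = 1,073,000 / 1.807814 = 593,534.3838

C$593,534.38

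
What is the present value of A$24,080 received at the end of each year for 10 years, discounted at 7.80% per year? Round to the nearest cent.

PV = 24080 × [1 − (1+0.078)^(−10)] / 0.078 = 24080 × 6.771036 = 163,046.5563

A$163,046.56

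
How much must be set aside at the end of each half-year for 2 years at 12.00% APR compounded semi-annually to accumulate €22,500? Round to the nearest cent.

i = 0.12/2 = 0.06 per half-year; n = 2·2 = 4.
PMT = 22500 / ( [(1+0.06)^4 − 1] / 0.06 ) = 22500 / 4.374616 = 5,143.3086

€5,143.31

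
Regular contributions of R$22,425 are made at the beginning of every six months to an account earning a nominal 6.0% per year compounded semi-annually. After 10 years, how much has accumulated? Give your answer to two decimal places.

R$620,645.19

Periodic rate i = 0.06/2 = 0.03; n = 10 × 2 = 20 periods.
FV = PMT · [(1+i)^n − 1] / i × (1+i) = 22425 · 27.676486 = 620,645.1924
Payments are at the start of each period, so multiply by (1+i).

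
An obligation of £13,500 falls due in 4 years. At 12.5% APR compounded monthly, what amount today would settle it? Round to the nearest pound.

£8,209

i = 0.125/12 = 0.0104167 per month; n = 4·12 = 48.
PV = FV·(1+i)^(−n) = 13,500 × 0.608101 = 8,209.3677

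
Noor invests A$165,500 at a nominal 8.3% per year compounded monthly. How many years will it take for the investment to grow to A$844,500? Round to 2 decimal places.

Periodic rate i = 0.083/12 = 0.00691667.
(1+i)^n = 844500/165500 = 5.10272, so n = ln 5.10272 / ln 1.00692 = 236.4439 months
= 236.4439/12 years

19.70 years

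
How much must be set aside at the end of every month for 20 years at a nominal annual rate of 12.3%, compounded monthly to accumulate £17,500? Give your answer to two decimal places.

i = 0.123/12 = 0.01025 per month; n = 20·12 = 240.
PMT = 17500 / ( [(1+0.01025)^240 − 1] / 0.01025 ) = 17500 / 1030.161724 = 16.9876

£16.99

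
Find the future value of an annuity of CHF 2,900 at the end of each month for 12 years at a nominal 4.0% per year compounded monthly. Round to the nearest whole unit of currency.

CHF 534,863

With 12 periods per year: i = 0.00333333, n = 144.
FV = PMT · [(1+i)^n − 1] / i = 2900 · 184.435477 = 534,862.8832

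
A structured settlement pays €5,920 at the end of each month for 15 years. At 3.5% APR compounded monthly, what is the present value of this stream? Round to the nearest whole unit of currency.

With 12 periods per year: i = 0.00291667, n = 180.
Annuity factor a(180|0.00291667) = 139.883120; PV = 5920 × 139.883120 = 828,108.0678

€828,108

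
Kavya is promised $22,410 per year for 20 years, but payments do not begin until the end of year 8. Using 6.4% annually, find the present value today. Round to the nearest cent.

PV at t=7 (ordinary 20-year annuity): 22410 × a(20|0.064) = 22410 × 11.106571 = 248,898.2551
PV₀ = 248,898.2551 / (1+0.064)^7 = 248,898.2551 / 1.543801 = 161,224.2838

$161,224.28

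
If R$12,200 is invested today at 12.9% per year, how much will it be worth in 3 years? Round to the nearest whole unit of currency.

FV = 12,200 × (1 + 0.129)^3 = 17,556.6502

R$17,557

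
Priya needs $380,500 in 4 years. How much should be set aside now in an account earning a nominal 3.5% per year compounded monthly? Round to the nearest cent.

$330,858.22

With 12 periods per year: i = 0.00291667, n = 48.
Discount factor = (1+0.00291667)^(−48) = 0.869535; PV = 380,500 × 0.869535 = 330,858.2209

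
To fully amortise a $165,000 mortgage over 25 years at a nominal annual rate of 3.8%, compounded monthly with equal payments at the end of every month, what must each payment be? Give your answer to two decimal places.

$852.81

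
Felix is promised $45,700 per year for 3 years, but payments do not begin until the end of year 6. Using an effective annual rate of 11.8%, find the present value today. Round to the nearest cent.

PV at t=5 (ordinary 3-year annuity): 45700 × a(3|0.118) = 45700 × 2.410110 = 110,142.0289
PV₀ = 110,142.0289 / (1+0.118)^5 = 110,142.0289 / 1.746663 = 63,058.5608

$63,058.56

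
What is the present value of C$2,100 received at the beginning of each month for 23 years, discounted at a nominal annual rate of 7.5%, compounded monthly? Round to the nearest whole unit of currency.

With 12 periods per year: i = 0.00625, n = 276.
PV = PMT · [1 − (1+i)^(−n)] / i × (1+i) = 2100 · 132.159731 = 277,535.4355
Payments are at the start of each period, so multiply by (1+i).

C$277,535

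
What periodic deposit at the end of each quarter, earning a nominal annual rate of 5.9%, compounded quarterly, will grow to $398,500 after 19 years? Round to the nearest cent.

$2,877.21

With 4 periods per year: i = 0.01475, n = 76.
FV-annuity factor = 138.502112; PMT = 398500 / 138.502112 = 2,877.2124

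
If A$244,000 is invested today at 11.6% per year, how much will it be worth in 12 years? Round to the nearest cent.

A$910,668.18

FV = 244,000 × (1 + 0.116)^12 = 910,668.1791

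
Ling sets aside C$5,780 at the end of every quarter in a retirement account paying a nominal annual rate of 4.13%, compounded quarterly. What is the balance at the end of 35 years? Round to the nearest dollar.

With 4 periods per year: i = 0.010325, n = 140.
FV = PMT · [(1+i)^n − 1] / i = 5780 · 311.151186 = 1,798,453.8526

C$1,798,454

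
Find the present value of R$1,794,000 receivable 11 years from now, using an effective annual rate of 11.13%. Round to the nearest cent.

PV = FV·(1+i)^(−n) = 1,794,000 × 0.313224 = 561,924.5169

R$561,924.52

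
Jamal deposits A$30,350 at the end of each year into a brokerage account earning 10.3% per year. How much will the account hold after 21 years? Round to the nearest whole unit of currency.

A$2,014,251

Accumulation factor s(21|0.103) = 66.367414; FV = 30350 × 66.367414 = 2,014,251.0140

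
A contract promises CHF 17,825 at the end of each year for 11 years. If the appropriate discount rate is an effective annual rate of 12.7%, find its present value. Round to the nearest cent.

CHF 102,678.51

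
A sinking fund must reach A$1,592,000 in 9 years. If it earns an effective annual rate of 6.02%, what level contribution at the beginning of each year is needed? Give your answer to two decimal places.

PMT = 1.592e+06 / ( [(1+0.0602)^9 − 1] / 0.0602 × (1+i) ) = 1.592e+06 / 12.193181 = 130,564.7753

A$130,564.78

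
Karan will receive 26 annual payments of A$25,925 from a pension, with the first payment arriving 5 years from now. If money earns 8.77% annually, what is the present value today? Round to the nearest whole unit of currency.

Value one period before first payment (t=4): 25925 × [1 − (1+0.0877)^(−26)] / 0.0877 = 25925 × 10.120877 = 262,383.7458
Discount back 4 years: 262,383.7458 × (1+0.0877)^(−4) = 262,383.7458 × 0.714436 = 187,456.4610

A$187,456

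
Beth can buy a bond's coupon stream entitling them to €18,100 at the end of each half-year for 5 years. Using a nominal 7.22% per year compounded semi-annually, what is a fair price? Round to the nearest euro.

€149,699

Periodic rate i = 0.0722/2 = 0.0361; n = 5 × 2 = 10 periods.
PV = PMT · [1 − (1+i)^(−n)] / i = 18100 · 8.270685 = 149,699.4013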